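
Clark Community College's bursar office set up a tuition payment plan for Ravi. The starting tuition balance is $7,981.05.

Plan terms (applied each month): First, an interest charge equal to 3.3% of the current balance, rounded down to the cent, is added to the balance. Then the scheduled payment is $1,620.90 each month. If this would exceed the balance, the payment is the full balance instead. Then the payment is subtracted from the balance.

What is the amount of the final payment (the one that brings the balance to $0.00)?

$754.48

Month 1: $7,981.05 +$263.37 interest = $8,244.42; pay $1,620.90 → $6,623.52
Month 2: $6,623.52 +$218.57 interest = $6,842.09; pay $1,620.90 → $5,221.19
Month 3: $5,221.19 +$172.29 interest = $5,393.48; pay $1,620.90 → $3,772.58
Month 4: $3,772.58 +$124.49 interest = $3,897.07; pay $1,620.90 → $2,276.17
Month 5: $2,276.17 +$75.11 interest = $2,351.28; pay $1,620.90 → $730.38
Month 6: $730.38 +$24.10 interest = $754.48; pay $754.48 → $0.00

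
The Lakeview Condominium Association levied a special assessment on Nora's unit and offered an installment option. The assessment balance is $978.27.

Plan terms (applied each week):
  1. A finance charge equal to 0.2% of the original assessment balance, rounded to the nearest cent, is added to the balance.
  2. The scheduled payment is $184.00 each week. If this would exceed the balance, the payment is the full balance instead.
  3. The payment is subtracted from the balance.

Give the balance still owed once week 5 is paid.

$68.07

# | Opening | Interest | Payment | End bal
1 | $978.27 | $1.96 | $184.00 | $796.23
2 | $796.23 | $1.96 | $184.00 | $614.19
3 | $614.19 | $1.96 | $184.00 | $432.15
4 | $432.15 | $1.96 | $184.00 | $250.11
5 | $250.11 | $1.96 | $184.00 | $68.07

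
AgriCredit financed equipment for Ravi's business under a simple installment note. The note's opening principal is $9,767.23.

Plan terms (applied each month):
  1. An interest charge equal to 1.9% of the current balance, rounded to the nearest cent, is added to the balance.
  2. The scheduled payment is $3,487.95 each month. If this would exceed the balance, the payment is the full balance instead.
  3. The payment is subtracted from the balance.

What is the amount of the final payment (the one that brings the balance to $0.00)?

# | Opening | Interest | Payment | End bal
1 | $9,767.23 | $185.58 | $3,487.95 | $6,464.86
2 | $6,464.86 | $122.83 | $3,487.95 | $3,099.74
3 | $3,099.74 | $58.90 | $3,158.64 | $0.00

$3,158.64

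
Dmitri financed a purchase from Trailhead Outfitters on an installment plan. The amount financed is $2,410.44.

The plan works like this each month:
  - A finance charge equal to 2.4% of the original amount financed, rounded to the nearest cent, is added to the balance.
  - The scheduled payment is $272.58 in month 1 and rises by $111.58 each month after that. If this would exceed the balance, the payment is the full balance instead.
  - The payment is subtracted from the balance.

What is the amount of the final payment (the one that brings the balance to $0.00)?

$278.84

# | Opening | Interest | Payment | End bal
1 | $2,410.44 | $57.85 | $272.58 | $2,195.71
2 | $2,195.71 | $57.85 | $384.16 | $1,869.40
3 | $1,869.40 | $57.85 | $495.74 | $1,431.51
4 | $1,431.51 | $57.85 | $607.32 | $882.04
5 | $882.04 | $57.85 | $718.90 | $220.99
6 | $220.99 | $57.85 | $278.84 | $0.00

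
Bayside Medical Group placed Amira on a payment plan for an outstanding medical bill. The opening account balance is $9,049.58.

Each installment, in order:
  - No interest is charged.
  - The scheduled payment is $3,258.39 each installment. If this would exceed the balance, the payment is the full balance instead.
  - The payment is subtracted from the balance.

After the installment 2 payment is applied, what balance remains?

Installment 1: $9,049.58 − $3,258.39 → $5,791.19
Installment 2: $5,791.19 − $3,258.39 → $2,532.80

$2,532.80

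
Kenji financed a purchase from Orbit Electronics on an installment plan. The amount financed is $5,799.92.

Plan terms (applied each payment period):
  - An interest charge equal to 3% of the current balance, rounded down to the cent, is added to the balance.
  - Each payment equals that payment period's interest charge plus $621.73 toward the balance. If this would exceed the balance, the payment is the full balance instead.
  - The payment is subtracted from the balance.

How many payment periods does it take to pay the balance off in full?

Payment period 1: opening $5,799.92; interest $173.99 → $5,973.91; payment $795.72; balance $5,178.19
Payment period 2: opening $5,178.19; interest $155.34 → $5,333.53; payment $777.07; balance $4,556.46
Payment period 3: opening $4,556.46; interest $136.69 → $4,693.15; payment $758.42; balance $3,934.73
Payment period 4: opening $3,934.73; interest $118.04 → $4,052.77; payment $739.77; balance $3,313.00
Payment period 5: opening $3,313.00; interest $99.39 → $3,412.39; payment $721.12; balance $2,691.27
Payment period 6: opening $2,691.27; interest $80.73 → $2,772.00; payment $702.46; balance $2,069.54
Payment period 7: opening $2,069.54; interest $62.08 → $2,131.62; payment $683.81; balance $1,447.81
Payment period 8: opening $1,447.81; interest $43.43 → $1,491.24; payment $665.16; balance $826.08
Payment period 9: opening $826.08; interest $24.78 → $850.86; payment $646.51; balance $204.35
Payment period 10: opening $204.35; interest $6.13 → $210.48; payment $210.48; balance $0.00
Balance reaches $0.00 in payment period 10.

10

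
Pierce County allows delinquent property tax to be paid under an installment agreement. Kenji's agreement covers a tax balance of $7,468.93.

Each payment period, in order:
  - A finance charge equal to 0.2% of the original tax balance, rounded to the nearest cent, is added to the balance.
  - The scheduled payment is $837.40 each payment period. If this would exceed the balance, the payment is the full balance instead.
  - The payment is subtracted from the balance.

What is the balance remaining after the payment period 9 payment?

Payment period 1: opening $7,468.93; interest $14.94 → $7,483.87; payment $837.40; balance $6,646.47
Payment period 2: opening $6,646.47; interest $14.94 → $6,661.41; payment $837.40; balance $5,824.01
Payment period 3: opening $5,824.01; interest $14.94 → $5,838.95; payment $837.40; balance $5,001.55
Payment period 4: opening $5,001.55; interest $14.94 → $5,016.49; payment $837.40; balance $4,179.09
Payment period 5: opening $4,179.09; interest $14.94 → $4,194.03; payment $837.40; balance $3,356.63
Payment period 6: opening $3,356.63; interest $14.94 → $3,371.57; payment $837.40; balance $2,534.17
Payment period 7: opening $2,534.17; interest $14.94 → $2,549.11; payment $837.40; balance $1,711.71
Payment period 8: opening $1,711.71; interest $14.94 → $1,726.65; payment $837.40; balance $889.25
Payment period 9: opening $889.25; interest $14.94 → $904.19; payment $837.40; balance $66.79

$66.79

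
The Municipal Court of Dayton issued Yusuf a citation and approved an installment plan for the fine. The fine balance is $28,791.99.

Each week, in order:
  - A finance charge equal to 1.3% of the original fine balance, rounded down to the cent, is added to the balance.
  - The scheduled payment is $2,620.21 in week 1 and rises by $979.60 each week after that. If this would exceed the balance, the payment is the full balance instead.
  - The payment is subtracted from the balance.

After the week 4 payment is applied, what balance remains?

Week 1: opening $28,791.99; interest $374.29 → $29,166.28; payment $2,620.21; balance $26,546.07
Week 2: opening $26,546.07; interest $374.29 → $26,920.36; payment $3,599.81; balance $23,320.55
Week 3: opening $23,320.55; interest $374.29 → $23,694.84; payment $4,579.41; balance $19,115.43
Week 4: opening $19,115.43; interest $374.29 → $19,489.72; payment $5,559.01; balance $13,930.71

$13,930.71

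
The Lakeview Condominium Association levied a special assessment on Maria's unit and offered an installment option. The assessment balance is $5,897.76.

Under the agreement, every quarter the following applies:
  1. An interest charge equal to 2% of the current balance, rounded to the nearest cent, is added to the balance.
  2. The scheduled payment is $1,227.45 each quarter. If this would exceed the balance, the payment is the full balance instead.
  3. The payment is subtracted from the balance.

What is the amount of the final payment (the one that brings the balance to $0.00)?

$126.40

Quarter 1: opening $5,897.76; interest $117.96 → $6,015.72; payment $1,227.45; balance $4,788.27
Quarter 2: opening $4,788.27; interest $95.77 → $4,884.04; payment $1,227.45; balance $3,656.59
Quarter 3: opening $3,656.59; interest $73.13 → $3,729.72; payment $1,227.45; balance $2,502.27
Quarter 4: opening $2,502.27; interest $50.05 → $2,552.32; payment $1,227.45; balance $1,324.87
Quarter 5: opening $1,324.87; interest $26.50 → $1,351.37; payment $1,227.45; balance $123.92
Quarter 6: opening $123.92; interest $2.48 → $126.40; payment $126.40; balance $0.00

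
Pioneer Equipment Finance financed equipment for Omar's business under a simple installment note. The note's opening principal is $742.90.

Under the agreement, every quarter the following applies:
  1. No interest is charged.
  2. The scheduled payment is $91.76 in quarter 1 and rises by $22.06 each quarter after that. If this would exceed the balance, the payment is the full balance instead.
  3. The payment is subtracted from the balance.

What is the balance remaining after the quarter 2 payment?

Quarter 1: opening $742.90; payment $91.76; balance $651.14
Quarter 2: opening $651.14; payment $113.82; balance $537.32

$537.32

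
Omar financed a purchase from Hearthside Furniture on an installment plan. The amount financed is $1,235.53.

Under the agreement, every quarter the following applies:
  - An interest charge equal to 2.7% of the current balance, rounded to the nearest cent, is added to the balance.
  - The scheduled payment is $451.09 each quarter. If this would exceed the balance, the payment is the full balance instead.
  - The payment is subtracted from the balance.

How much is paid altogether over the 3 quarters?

Quarter 1: opening $1,235.53; interest $33.36 → $1,268.89; payment $451.09; balance $817.80
Quarter 2: opening $817.80; interest $22.08 → $839.88; payment $451.09; balance $388.79
Quarter 3: opening $388.79; interest $10.50 → $399.29; payment $399.29; balance $0.00
Total paid: $1,301.47

$1,301.47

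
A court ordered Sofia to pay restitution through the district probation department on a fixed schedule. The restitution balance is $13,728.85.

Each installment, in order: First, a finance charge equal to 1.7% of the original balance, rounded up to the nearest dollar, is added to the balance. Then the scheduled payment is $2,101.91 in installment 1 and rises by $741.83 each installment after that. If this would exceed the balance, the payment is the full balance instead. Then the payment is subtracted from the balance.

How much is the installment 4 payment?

$4,327.40

Installment 1: $13,728.85 +$234.00 interest = $13,962.85; pay $2,101.91 → $11,860.94
Installment 2: $11,860.94 +$234.00 interest = $12,094.94; pay $2,843.74 → $9,251.20
Installment 3: $9,251.20 +$234.00 interest = $9,485.20; pay $3,585.57 → $5,899.63
Installment 4: $5,899.63 +$234.00 interest = $6,133.63; pay $4,327.40 → $1,806.23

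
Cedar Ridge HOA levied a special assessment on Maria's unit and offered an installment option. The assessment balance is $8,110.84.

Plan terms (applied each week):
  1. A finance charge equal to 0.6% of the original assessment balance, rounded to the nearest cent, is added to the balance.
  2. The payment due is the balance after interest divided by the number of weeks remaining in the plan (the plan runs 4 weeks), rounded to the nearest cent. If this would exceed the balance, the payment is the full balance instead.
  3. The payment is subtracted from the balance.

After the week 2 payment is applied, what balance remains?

Week 1: $8,110.84 +$48.67 interest = $8,159.51; pay $2,039.88 → $6,119.63
Week 2: $6,119.63 +$48.67 interest = $6,168.30; pay $2,056.10 → $4,112.20

$4,112.20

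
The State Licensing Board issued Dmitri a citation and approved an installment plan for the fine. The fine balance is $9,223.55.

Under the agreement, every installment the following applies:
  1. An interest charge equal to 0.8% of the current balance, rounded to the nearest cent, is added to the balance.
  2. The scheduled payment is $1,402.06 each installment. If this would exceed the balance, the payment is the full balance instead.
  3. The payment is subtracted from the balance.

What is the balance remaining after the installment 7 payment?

Installment 1: opening $9,223.55; interest $73.79 → $9,297.34; payment $1,402.06; balance $7,895.28
Installment 2: opening $7,895.28; interest $63.16 → $7,958.44; payment $1,402.06; balance $6,556.38
Installment 3: opening $6,556.38; interest $52.45 → $6,608.83; payment $1,402.06; balance $5,206.77
Installment 4: opening $5,206.77; interest $41.65 → $5,248.42; payment $1,402.06; balance $3,846.36
Installment 5: opening $3,846.36; interest $30.77 → $3,877.13; payment $1,402.06; balance $2,475.07
Installment 6: opening $2,475.07; interest $19.80 → $2,494.87; payment $1,402.06; balance $1,092.81
Installment 7: opening $1,092.81; interest $8.74 → $1,101.55; payment $1,101.55; balance $0.00

$0.00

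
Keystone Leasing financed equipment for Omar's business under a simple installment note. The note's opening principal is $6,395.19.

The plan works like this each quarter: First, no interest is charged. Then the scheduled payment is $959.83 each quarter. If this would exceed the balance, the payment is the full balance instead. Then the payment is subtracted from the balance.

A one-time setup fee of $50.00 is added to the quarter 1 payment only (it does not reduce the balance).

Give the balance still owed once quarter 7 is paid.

Quarter 1: $6,395.19 − $959.83 (+ $50.00 fee) → $5,435.36
Quarter 2: $5,435.36 − $959.83 → $4,475.53
Quarter 3: $4,475.53 − $959.83 → $3,515.70
Quarter 4: $3,515.70 − $959.83 → $2,555.87
Quarter 5: $2,555.87 − $959.83 → $1,596.04
Quarter 6: $1,596.04 − $959.83 → $636.21
Quarter 7: $636.21 − $636.21 → $0.00

$0.00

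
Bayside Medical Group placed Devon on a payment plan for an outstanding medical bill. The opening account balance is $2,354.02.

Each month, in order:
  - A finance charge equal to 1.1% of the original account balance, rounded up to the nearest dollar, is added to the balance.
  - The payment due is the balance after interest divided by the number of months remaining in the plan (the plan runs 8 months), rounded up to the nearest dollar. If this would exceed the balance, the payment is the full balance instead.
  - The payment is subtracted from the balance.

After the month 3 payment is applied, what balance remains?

# | Opening | Interest | Payment | End bal
1 | $2,354.02 | $26.00 | $298.00 | $2,082.02
2 | $2,082.02 | $26.00 | $302.00 | $1,806.02
3 | $1,806.02 | $26.00 | $306.00 | $1,526.02

$1,526.02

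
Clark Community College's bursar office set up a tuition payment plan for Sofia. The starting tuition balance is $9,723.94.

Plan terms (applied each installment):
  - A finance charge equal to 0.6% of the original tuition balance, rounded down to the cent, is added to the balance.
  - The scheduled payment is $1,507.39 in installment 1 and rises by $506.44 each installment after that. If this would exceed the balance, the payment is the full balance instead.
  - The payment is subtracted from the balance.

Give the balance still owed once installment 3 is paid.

$3,857.47

Installment 1: $9,723.94 +$58.34 interest = $9,782.28; pay $1,507.39 → $8,274.89
Installment 2: $8,274.89 +$58.34 interest = $8,333.23; pay $2,013.83 → $6,319.40
Installment 3: $6,319.40 +$58.34 interest = $6,377.74; pay $2,520.27 → $3,857.47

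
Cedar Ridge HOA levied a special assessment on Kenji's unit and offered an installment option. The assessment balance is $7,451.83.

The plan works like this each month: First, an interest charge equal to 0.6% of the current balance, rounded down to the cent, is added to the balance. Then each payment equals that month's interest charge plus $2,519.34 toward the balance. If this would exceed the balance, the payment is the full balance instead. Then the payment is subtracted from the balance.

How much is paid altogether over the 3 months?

$7,540.60

Month 1: $7,451.83 +$44.71 interest = $7,496.54; pay $2,564.05 → $4,932.49
Month 2: $4,932.49 +$29.59 interest = $4,962.08; pay $2,548.93 → $2,413.15
Month 3: $2,413.15 +$14.47 interest = $2,427.62; pay $2,427.62 → $0.00
Total paid: $7,540.60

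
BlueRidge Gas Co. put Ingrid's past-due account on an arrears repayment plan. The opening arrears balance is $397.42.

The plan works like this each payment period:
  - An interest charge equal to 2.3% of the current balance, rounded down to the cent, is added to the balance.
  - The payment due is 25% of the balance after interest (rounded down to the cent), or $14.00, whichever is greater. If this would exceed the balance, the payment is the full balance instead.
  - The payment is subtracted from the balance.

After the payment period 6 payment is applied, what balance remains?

$81.07

Payment period 1: opening $397.42; interest $9.14 → $406.56; payment $101.64; balance $304.92
Payment period 2: opening $304.92; interest $7.01 → $311.93; payment $77.98; balance $233.95
Payment period 3: opening $233.95; interest $5.38 → $239.33; payment $59.83; balance $179.50
Payment period 4: opening $179.50; interest $4.12 → $183.62; payment $45.90; balance $137.72
Payment period 5: opening $137.72; interest $3.16 → $140.88; payment $35.22; balance $105.66
Payment period 6: opening $105.66; interest $2.43 → $108.09; payment $27.02; balance $81.07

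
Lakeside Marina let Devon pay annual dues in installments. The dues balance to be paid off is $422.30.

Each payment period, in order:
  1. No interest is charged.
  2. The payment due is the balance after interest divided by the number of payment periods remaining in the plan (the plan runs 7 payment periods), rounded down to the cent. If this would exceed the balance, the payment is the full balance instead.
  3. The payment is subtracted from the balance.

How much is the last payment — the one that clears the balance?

$60.33

Payment period 1: opening $422.30; payment $60.32; balance $361.98
Payment period 2: opening $361.98; payment $60.33; balance $301.65
Payment period 3: opening $301.65; payment $60.33; balance $241.32
Payment period 4: opening $241.32; payment $60.33; balance $180.99
Payment period 5: opening $180.99; payment $60.33; balance $120.66
Payment period 6: opening $120.66; payment $60.33; balance $60.33
Payment period 7: opening $60.33; payment $60.33; balance $0.00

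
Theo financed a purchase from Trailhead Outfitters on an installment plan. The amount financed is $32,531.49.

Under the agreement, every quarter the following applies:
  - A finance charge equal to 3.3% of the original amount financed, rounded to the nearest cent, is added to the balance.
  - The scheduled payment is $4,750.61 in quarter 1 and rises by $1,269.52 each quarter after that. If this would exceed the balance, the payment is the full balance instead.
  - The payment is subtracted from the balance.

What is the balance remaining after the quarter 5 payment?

Quarter 1: $32,531.49 +$1,073.54 interest = $33,605.03; pay $4,750.61 → $28,854.42
Quarter 2: $28,854.42 +$1,073.54 interest = $29,927.96; pay $6,020.13 → $23,907.83
Quarter 3: $23,907.83 +$1,073.54 interest = $24,981.37; pay $7,289.65 → $17,691.72
Quarter 4: $17,691.72 +$1,073.54 interest = $18,765.26; pay $8,559.17 → $10,206.09
Quarter 5: $10,206.09 +$1,073.54 interest = $11,279.63; pay $9,828.69 → $1,450.94

$1,450.94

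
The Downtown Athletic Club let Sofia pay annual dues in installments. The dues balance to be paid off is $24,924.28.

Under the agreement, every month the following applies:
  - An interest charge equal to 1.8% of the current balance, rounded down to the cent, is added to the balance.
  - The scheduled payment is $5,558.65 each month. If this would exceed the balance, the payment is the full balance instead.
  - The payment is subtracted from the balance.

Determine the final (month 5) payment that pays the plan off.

Month 1: $24,924.28 +$448.63 interest = $25,372.91; pay $5,558.65 → $19,814.26
Month 2: $19,814.26 +$356.65 interest = $20,170.91; pay $5,558.65 → $14,612.26
Month 3: $14,612.26 +$263.02 interest = $14,875.28; pay $5,558.65 → $9,316.63
Month 4: $9,316.63 +$167.69 interest = $9,484.32; pay $5,558.65 → $3,925.67
Month 5: $3,925.67 +$70.66 interest = $3,996.33; pay $3,996.33 → $0.00

$3,996.33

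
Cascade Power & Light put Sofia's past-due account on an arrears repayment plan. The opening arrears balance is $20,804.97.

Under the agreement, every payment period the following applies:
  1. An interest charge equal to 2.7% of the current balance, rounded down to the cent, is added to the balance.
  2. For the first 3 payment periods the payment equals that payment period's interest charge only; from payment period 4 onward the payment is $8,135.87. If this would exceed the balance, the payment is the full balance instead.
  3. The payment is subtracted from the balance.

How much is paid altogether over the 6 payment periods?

Payment period 1: $20,804.97 +$561.73 interest = $21,366.70; pay $561.73 → $20,804.97
Payment period 2: $20,804.97 +$561.73 interest = $21,366.70; pay $561.73 → $20,804.97
Payment period 3: $20,804.97 +$561.73 interest = $21,366.70; pay $561.73 → $20,804.97
Payment period 4: $20,804.97 +$561.73 interest = $21,366.70; pay $8,135.87 → $13,230.83
Payment period 5: $13,230.83 +$357.23 interest = $13,588.06; pay $8,135.87 → $5,452.19
Payment period 6: $5,452.19 +$147.20 interest = $5,599.39; pay $5,599.39 → $0.00
Total paid: $23,556.32

$23,556.32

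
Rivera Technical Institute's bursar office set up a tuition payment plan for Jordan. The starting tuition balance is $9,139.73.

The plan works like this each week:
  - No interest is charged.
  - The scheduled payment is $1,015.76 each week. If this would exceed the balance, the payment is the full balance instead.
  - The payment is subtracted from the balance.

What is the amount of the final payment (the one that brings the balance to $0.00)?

Week 1: $9,139.73 − $1,015.76 → $8,123.97
Week 2: $8,123.97 − $1,015.76 → $7,108.21
Week 3: $7,108.21 − $1,015.76 → $6,092.45
Week 4: $6,092.45 − $1,015.76 → $5,076.69
Week 5: $5,076.69 − $1,015.76 → $4,060.93
Week 6: $4,060.93 − $1,015.76 → $3,045.17
Week 7: $3,045.17 − $1,015.76 → $2,029.41
Week 8: $2,029.41 − $1,015.76 → $1,013.65
Week 9: $1,013.65 − $1,013.65 → $0.00

$1,013.65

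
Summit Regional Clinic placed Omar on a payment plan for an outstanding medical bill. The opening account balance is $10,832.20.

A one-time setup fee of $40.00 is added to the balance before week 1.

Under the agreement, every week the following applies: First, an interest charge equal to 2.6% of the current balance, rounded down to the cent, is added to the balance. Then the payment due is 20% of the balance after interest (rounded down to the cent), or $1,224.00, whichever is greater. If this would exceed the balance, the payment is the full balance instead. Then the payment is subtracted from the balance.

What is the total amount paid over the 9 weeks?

$12,082.74

Week 1: $10,872.20 +$282.67 interest = $11,154.87; pay $2,230.97 → $8,923.90
Week 2: $8,923.90 +$232.02 interest = $9,155.92; pay $1,831.18 → $7,324.74
Week 3: $7,324.74 +$190.44 interest = $7,515.18; pay $1,503.03 → $6,012.15
Week 4: $6,012.15 +$156.31 interest = $6,168.46; pay $1,233.69 → $4,934.77
Week 5: $4,934.77 +$128.30 interest = $5,063.07; pay $1,224.00 → $3,839.07
Week 6: $3,839.07 +$99.81 interest = $3,938.88; pay $1,224.00 → $2,714.88
Week 7: $2,714.88 +$70.58 interest = $2,785.46; pay $1,224.00 → $1,561.46
Week 8: $1,561.46 +$40.59 interest = $1,602.05; pay $1,224.00 → $378.05
Week 9: $378.05 +$9.82 interest = $387.87; pay $387.87 → $0.00
Total paid: $12,082.74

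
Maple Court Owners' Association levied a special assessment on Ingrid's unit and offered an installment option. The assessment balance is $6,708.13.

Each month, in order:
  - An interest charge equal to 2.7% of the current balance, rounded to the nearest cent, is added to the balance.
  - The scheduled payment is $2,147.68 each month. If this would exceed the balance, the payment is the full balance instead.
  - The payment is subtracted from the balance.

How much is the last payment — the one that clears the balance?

Month 1: $6,708.13 +$181.12 interest = $6,889.25; pay $2,147.68 → $4,741.57
Month 2: $4,741.57 +$128.02 interest = $4,869.59; pay $2,147.68 → $2,721.91
Month 3: $2,721.91 +$73.49 interest = $2,795.40; pay $2,147.68 → $647.72
Month 4: $647.72 +$17.49 interest = $665.21; pay $665.21 → $0.00

$665.21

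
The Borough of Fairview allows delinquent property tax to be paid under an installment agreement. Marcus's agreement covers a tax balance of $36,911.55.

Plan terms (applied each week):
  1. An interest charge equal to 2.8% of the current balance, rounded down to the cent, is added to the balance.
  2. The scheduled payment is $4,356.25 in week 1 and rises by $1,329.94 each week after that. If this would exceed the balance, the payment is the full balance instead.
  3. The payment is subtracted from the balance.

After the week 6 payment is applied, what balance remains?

Week 1: $36,911.55 +$1,033.52 interest = $37,945.07; pay $4,356.25 → $33,588.82
Week 2: $33,588.82 +$940.48 interest = $34,529.30; pay $5,686.19 → $28,843.11
Week 3: $28,843.11 +$807.60 interest = $29,650.71; pay $7,016.13 → $22,634.58
Week 4: $22,634.58 +$633.76 interest = $23,268.34; pay $8,346.07 → $14,922.27
Week 5: $14,922.27 +$417.82 interest = $15,340.09; pay $9,676.01 → $5,664.08
Week 6: $5,664.08 +$158.59 interest = $5,822.67; pay $5,822.67 → $0.00

$0.00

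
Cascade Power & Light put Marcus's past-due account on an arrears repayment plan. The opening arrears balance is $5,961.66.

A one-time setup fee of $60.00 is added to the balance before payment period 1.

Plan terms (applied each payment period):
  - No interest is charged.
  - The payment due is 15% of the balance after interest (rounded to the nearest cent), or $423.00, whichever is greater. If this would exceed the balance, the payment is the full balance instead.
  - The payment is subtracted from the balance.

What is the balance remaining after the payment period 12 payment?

Payment period 1: $6,021.66 − $903.25 → $5,118.41
Payment period 2: $5,118.41 − $767.76 → $4,350.65
Payment period 3: $4,350.65 − $652.60 → $3,698.05
Payment period 4: $3,698.05 − $554.71 → $3,143.34
Payment period 5: $3,143.34 − $471.50 → $2,671.84
Payment period 6: $2,671.84 − $423.00 → $2,248.84
Payment period 7: $2,248.84 − $423.00 → $1,825.84
Payment period 8: $1,825.84 − $423.00 → $1,402.84
Payment period 9: $1,402.84 − $423.00 → $979.84
Payment period 10: $979.84 − $423.00 → $556.84
Payment period 11: $556.84 − $423.00 → $133.84
Payment period 12: $133.84 − $133.84 → $0.00

$0.00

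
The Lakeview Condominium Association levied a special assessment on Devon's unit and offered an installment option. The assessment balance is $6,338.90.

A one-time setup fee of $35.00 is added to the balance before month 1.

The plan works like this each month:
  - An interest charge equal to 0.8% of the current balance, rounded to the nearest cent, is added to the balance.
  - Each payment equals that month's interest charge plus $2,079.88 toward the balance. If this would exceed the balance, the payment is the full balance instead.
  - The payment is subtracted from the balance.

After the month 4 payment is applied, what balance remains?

$0.00

Month 1: $6,373.90 +$50.99 interest = $6,424.89; pay $2,130.87 → $4,294.02
Month 2: $4,294.02 +$34.35 interest = $4,328.37; pay $2,114.23 → $2,214.14
Month 3: $2,214.14 +$17.71 interest = $2,231.85; pay $2,097.59 → $134.26
Month 4: $134.26 +$1.07 interest = $135.33; pay $135.33 → $0.00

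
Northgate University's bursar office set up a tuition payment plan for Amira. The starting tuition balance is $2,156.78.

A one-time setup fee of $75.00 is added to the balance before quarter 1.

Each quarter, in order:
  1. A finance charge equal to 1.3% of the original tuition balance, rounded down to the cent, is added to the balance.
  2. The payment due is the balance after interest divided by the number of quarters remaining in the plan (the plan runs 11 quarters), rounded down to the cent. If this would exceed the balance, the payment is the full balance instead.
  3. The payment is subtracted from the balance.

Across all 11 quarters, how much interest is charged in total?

$308.33

# | Opening | Interest | Payment | End bal
1 | $2,231.78 | $28.03 | $205.43 | $2,054.38
2 | $2,054.38 | $28.03 | $208.24 | $1,874.17
3 | $1,874.17 | $28.03 | $211.35 | $1,690.85
4 | $1,690.85 | $28.03 | $214.86 | $1,504.02
5 | $1,504.02 | $28.03 | $218.86 | $1,313.19
6 | $1,313.19 | $28.03 | $223.53 | $1,117.69
7 | $1,117.69 | $28.03 | $229.14 | $916.58
8 | $916.58 | $28.03 | $236.15 | $708.46
9 | $708.46 | $28.03 | $245.49 | $491.00
10 | $491.00 | $28.03 | $259.51 | $259.52
11 | $259.52 | $28.03 | $287.55 | $0.00
Total interest: $28.03 + $28.03 + $28.03 + $28.03 + $28.03 + $28.03 + $28.03 + $28.03 + $28.03 + $28.03 + $28.03 = $308.33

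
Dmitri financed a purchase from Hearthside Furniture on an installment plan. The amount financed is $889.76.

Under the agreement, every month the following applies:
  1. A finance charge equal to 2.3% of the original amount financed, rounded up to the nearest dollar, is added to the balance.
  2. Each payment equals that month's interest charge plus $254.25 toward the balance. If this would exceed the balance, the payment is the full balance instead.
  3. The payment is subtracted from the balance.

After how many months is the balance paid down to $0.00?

# | Opening | Interest | Payment | End bal
1 | $889.76 | $21.00 | $275.25 | $635.51
2 | $635.51 | $21.00 | $275.25 | $381.26
3 | $381.26 | $21.00 | $275.25 | $127.01
4 | $127.01 | $21.00 | $148.01 | $0.00
Balance reaches $0.00 in month 4.

4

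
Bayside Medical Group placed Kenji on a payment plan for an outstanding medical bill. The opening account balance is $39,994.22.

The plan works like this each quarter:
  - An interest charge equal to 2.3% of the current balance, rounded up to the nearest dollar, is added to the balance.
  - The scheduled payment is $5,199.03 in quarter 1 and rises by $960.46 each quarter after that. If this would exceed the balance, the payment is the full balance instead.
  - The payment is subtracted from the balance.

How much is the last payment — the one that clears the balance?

Quarter 1: $39,994.22 +$920.00 interest = $40,914.22; pay $5,199.03 → $35,715.19
Quarter 2: $35,715.19 +$822.00 interest = $36,537.19; pay $6,159.49 → $30,377.70
Quarter 3: $30,377.70 +$699.00 interest = $31,076.70; pay $7,119.95 → $23,956.75
Quarter 4: $23,956.75 +$552.00 interest = $24,508.75; pay $8,080.41 → $16,428.34
Quarter 5: $16,428.34 +$378.00 interest = $16,806.34; pay $9,040.87 → $7,765.47
Quarter 6: $7,765.47 +$179.00 interest = $7,944.47; pay $7,944.47 → $0.00

$7,944.47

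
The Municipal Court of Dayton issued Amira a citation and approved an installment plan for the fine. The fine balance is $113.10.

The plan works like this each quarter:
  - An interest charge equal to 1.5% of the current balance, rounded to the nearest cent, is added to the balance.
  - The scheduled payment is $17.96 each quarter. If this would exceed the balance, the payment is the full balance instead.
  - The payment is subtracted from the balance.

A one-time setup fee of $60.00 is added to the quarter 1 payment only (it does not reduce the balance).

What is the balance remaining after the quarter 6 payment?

# | Opening | Interest | Payment | Fee | End bal
1 | $113.10 | $1.70 | $17.96 | $60.00 | $96.84
2 | $96.84 | $1.45 | $17.96 | — | $80.33
3 | $80.33 | $1.20 | $17.96 | — | $63.57
4 | $63.57 | $0.95 | $17.96 | — | $46.56
5 | $46.56 | $0.70 | $17.96 | — | $29.30
6 | $29.30 | $0.44 | $17.96 | — | $11.78

$11.78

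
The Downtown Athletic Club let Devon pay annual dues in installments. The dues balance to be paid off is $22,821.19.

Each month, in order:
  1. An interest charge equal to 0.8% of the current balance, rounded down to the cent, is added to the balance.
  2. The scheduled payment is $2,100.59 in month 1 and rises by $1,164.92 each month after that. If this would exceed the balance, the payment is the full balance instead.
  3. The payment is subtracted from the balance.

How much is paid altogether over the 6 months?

$23,496.42

Month 1: opening $22,821.19; interest $182.56 → $23,003.75; payment $2,100.59; balance $20,903.16
Month 2: opening $20,903.16; interest $167.22 → $21,070.38; payment $3,265.51; balance $17,804.87
Month 3: opening $17,804.87; interest $142.43 → $17,947.30; payment $4,430.43; balance $13,516.87
Month 4: opening $13,516.87; interest $108.13 → $13,625.00; payment $5,595.35; balance $8,029.65
Month 5: opening $8,029.65; interest $64.23 → $8,093.88; payment $6,760.27; balance $1,333.61
Month 6: opening $1,333.61; interest $10.66 → $1,344.27; payment $1,344.27; balance $0.00
Total paid: $23,496.42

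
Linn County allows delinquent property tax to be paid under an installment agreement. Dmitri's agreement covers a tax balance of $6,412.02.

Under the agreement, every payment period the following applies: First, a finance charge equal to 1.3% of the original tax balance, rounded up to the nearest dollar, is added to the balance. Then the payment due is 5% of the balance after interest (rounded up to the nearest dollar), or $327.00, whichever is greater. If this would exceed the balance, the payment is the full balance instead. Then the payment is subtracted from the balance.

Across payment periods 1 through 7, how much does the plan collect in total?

$2,289.00

# | Opening | Interest | Payment | End bal
1 | $6,412.02 | $84.00 | $327.00 | $6,169.02
2 | $6,169.02 | $84.00 | $327.00 | $5,926.02
3 | $5,926.02 | $84.00 | $327.00 | $5,683.02
4 | $5,683.02 | $84.00 | $327.00 | $5,440.02
5 | $5,440.02 | $84.00 | $327.00 | $5,197.02
6 | $5,197.02 | $84.00 | $327.00 | $4,954.02
7 | $4,954.02 | $84.00 | $327.00 | $4,711.02
Total paid: $2,289.00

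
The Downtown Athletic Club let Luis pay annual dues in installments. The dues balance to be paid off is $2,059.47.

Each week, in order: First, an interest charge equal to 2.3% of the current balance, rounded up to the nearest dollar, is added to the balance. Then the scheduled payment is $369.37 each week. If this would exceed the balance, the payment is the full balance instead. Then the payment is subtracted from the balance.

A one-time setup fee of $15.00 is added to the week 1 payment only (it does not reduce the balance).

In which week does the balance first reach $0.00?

Week 1: $2,059.47 +$48.00 interest = $2,107.47; pay $369.37 (+ $15.00 fee) → $1,738.10
Week 2: $1,738.10 +$40.00 interest = $1,778.10; pay $369.37 → $1,408.73
Week 3: $1,408.73 +$33.00 interest = $1,441.73; pay $369.37 → $1,072.36
Week 4: $1,072.36 +$25.00 interest = $1,097.36; pay $369.37 → $727.99
Week 5: $727.99 +$17.00 interest = $744.99; pay $369.37 → $375.62
Week 6: $375.62 +$9.00 interest = $384.62; pay $369.37 → $15.25
Week 7: $15.25 +$1.00 interest = $16.25; pay $16.25 → $0.00
Balance reaches $0.00 in week 7.

7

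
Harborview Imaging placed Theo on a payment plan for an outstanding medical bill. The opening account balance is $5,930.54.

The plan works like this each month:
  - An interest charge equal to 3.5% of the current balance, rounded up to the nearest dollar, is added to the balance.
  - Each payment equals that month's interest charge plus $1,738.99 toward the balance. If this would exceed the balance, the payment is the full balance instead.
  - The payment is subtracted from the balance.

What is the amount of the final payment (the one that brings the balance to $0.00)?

# | Opening | Interest | Payment | End bal
1 | $5,930.54 | $208.00 | $1,946.99 | $4,191.55
2 | $4,191.55 | $147.00 | $1,885.99 | $2,452.56
3 | $2,452.56 | $86.00 | $1,824.99 | $713.57
4 | $713.57 | $25.00 | $738.57 | $0.00

$738.57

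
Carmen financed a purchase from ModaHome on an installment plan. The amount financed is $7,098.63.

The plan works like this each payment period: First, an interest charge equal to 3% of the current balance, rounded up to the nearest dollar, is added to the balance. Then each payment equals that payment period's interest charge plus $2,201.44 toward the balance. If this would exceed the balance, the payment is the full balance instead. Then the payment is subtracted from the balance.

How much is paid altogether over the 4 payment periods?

$7,554.63

Payment period 1: opening $7,098.63; interest $213.00 → $7,311.63; payment $2,414.44; balance $4,897.19
Payment period 2: opening $4,897.19; interest $147.00 → $5,044.19; payment $2,348.44; balance $2,695.75
Payment period 3: opening $2,695.75; interest $81.00 → $2,776.75; payment $2,282.44; balance $494.31
Payment period 4: opening $494.31; interest $15.00 → $509.31; payment $509.31; balance $0.00
Total paid: $7,554.63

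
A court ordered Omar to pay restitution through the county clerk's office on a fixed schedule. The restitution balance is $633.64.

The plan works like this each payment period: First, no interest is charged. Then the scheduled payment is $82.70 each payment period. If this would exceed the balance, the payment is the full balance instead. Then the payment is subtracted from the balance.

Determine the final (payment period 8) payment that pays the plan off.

$54.74

# | Opening | Payment | End bal
1 | $633.64 | $82.70 | $550.94
2 | $550.94 | $82.70 | $468.24
3 | $468.24 | $82.70 | $385.54
4 | $385.54 | $82.70 | $302.84
5 | $302.84 | $82.70 | $220.14
6 | $220.14 | $82.70 | $137.44
7 | $137.44 | $82.70 | $54.74
8 | $54.74 | $54.74 | $0.00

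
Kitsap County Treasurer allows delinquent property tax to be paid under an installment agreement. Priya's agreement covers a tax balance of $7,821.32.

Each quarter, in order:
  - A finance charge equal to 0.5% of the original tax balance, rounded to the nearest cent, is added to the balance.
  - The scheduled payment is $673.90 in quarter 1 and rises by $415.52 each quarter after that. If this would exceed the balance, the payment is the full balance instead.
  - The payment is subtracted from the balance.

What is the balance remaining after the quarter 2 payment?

Quarter 1: opening $7,821.32; interest $39.11 → $7,860.43; payment $673.90; balance $7,186.53
Quarter 2: opening $7,186.53; interest $39.11 → $7,225.64; payment $1,089.42; balance $6,136.22

$6,136.22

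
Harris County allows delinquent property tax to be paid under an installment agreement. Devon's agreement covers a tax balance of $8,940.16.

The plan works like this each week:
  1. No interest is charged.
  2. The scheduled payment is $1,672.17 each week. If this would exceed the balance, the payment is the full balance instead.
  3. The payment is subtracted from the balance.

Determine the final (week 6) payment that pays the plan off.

$579.31

Week 1: $8,940.16 − $1,672.17 → $7,267.99
Week 2: $7,267.99 − $1,672.17 → $5,595.82
Week 3: $5,595.82 − $1,672.17 → $3,923.65
Week 4: $3,923.65 − $1,672.17 → $2,251.48
Week 5: $2,251.48 − $1,672.17 → $579.31
Week 6: $579.31 − $579.31 → $0.00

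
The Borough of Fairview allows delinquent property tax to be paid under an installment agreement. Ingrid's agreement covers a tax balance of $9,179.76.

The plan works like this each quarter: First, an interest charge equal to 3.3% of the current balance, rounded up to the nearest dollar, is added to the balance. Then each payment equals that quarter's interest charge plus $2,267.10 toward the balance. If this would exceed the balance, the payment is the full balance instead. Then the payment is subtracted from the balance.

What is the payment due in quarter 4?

Quarter 1: $9,179.76 +$303.00 interest = $9,482.76; pay $2,570.10 → $6,912.66
Quarter 2: $6,912.66 +$229.00 interest = $7,141.66; pay $2,496.10 → $4,645.56
Quarter 3: $4,645.56 +$154.00 interest = $4,799.56; pay $2,421.10 → $2,378.46
Quarter 4: $2,378.46 +$79.00 interest = $2,457.46; pay $2,346.10 → $111.36

$2,346.10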